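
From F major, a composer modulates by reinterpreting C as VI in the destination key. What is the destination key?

E minor

The numeral VI denotes a major triad on scale degree 6. With C on degree 6, the tonic of the new key is E.
Degree 6 carries a major triad in minor keys, so the destination is E minor.
Check: the diatonic triads of E minor (natural minor) are Em (i), F#dim (ii°), G (III), Am (iv), Bm (v), C (VI), D (VII) — C is indeed VI.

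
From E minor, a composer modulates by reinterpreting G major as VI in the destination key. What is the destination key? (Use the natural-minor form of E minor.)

The numeral VI denotes a major triad on scale degree 6. With G on degree 6, the tonic of the new key is B.
Degree 6 carries a major triad in minor keys, so the destination is B minor.
Check: the diatonic triads of B minor (natural minor) are Bm (i), C♯dim (ii°), D (III), Em (iv), F♯m (v), G (VI), A (VII) — G major is indeed VI.

B minor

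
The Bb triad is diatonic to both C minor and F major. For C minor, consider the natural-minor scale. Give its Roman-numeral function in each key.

The scale of C minor (natural minor) is C D Eb F G Ab Bb; Bb is degree 7, and the triad built there (Bb-D-F) is major, so it is VII.
The scale of F major is F G A Bb C D E; Bb is degree 4, and the triad built there (Bb-D-F) is major, so it is IV.

VII in C minor; IV in F major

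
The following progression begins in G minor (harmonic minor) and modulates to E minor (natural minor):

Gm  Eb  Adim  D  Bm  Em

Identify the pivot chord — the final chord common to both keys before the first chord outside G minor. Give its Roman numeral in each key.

Chords diatonic to G minor: Gm, Adim, Bbaug, Cm, D, Eb, F#dim.
Reading the progression, the first chord not in that set is Bm, so the modulation leaves G minor there.
The chord immediately before Bm is D, which is diatonic to both keys: V in G minor and VII in E minor.

D — V in G minor, VII in E minor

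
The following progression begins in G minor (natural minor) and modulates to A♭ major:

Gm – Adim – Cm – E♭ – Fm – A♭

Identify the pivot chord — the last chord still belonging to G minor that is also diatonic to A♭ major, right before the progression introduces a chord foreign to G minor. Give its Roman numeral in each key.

Chords diatonic to G minor: Gm, Adim, B♭, Cm, Dm, E♭, F.
Reading the progression, the first chord not in that set is Fm, so the modulation leaves G minor there.
The chord immediately before Fm is E♭, which is diatonic to both keys: VI in G minor and V in A♭ major.

E♭ — VI in G minor, V in A♭ major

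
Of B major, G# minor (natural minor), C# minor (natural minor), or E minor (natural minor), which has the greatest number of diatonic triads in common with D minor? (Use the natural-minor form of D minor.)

Triads of D minor (natural minor): Dm (i), Edim (ii°), F (III), Gm (iv), Am (v), Bb (VI), C (VII).
B major shares 0: none.
G# minor (natural minor) shares 0: none.
C# minor (natural minor) shares 0: none.
E minor (natural minor) shares 2: Am, C.
The most common triads (2) are shared with E minor.

E minor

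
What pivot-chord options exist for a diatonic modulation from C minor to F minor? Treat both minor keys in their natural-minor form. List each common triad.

Triads in C minor (natural minor): Cm (i), Ddim (ii°), Eb (III), Fm (iv), Gm (v), Ab (VI), Bb (VII).
Triads in F minor (natural minor): Fm (i), Gdim (ii°), Ab (III), Bbm (iv), Cm (v), Db (VI), Eb (VII).
Shared triads with their functions: Cm (i in C minor, v in F minor); Eb (III in C minor, VII in F minor); Fm (iv in C minor, i in F minor); Ab (VI in C minor, III in F minor).

Cm, Eb, Fm, Ab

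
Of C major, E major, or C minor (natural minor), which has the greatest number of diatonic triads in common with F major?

Triads of F major: F (I), Gm (ii), Am (iii), Bb (IV), C (V), Dm (vi), Edim (vii°).
C major shares 4: F, Am, C, Dm.
E major shares 0: none.
C minor (natural minor) shares 2: Gm, Bb.
The most common triads (4) are shared with C major.

C major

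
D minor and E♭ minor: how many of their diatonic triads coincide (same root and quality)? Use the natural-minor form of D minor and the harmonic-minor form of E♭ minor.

1

Diatonic triads of D minor (natural minor): D minor (i), E diminished (ii°), F major (III), G minor (iv), A minor (v), B♭ major (VI), C major (VII).
Diatonic triads of E♭ minor (harmonic minor): E♭ minor (i), F diminished (ii°), G♭ augmented (III+), A♭ minor (iv), B♭ major (V), C♭ major (VI), D diminished (vii°).
Matching root and quality in both lists: B♭ major.
That gives 1 common triad.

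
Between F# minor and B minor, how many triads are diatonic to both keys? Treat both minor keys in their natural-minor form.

Diatonic triads of F# minor (natural minor): F#m (i), G#dim (ii°), A (III), Bm (iv), C#m (v), D (VI), E (VII).
Diatonic triads of B minor (natural minor): Bm (i), C#dim (ii°), D (III), Em (iv), F#m (v), G (VI), A (VII).
Matching root and quality in both lists: F#m, A, Bm, D.
That gives 4 common triads.

4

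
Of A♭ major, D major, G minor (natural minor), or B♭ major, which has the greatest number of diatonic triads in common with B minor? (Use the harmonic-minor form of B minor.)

D major

Triads of B minor (harmonic minor): B minor (i), C♯ diminished (ii°), D augmented (III+), E minor (iv), F♯ major (V), G major (VI), A♯ diminished (vii°).
A♭ major shares 0: none.
D major shares 4: Bm, C♯dim, Em, G.
G minor (natural minor) shares 0: none.
B♭ major shares 0: none.
The most common triads (4) are shared with D major.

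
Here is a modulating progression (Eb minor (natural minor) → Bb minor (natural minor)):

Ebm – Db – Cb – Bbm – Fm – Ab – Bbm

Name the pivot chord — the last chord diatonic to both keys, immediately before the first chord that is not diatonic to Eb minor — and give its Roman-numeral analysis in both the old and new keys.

Chords diatonic to Eb minor: Ebm, Fdim, Gb, Abm, Bbm, Cb, Db.
Reading the progression, the first chord not in that set is Fm, so the modulation leaves Eb minor there.
The chord immediately before Fm is Bbm, which is diatonic to both keys: v in Eb minor and i in Bb minor.

Bbm — v in Eb minor, i in Bb minor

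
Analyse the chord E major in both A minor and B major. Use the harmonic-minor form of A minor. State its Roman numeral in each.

V in A minor; IV in B major

The scale of A minor (harmonic minor) is A B C D E F G#; E is degree 5, and the triad built there (E-G#-B) is major, so it is V.
The scale of B major is B C# D# E F# G# A#; E is degree 4, and the triad built there (E-G#-B) is major, so it is IV.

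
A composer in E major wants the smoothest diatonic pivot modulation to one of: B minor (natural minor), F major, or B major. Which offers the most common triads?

B major

Triads of E major: E (I), F♯m (ii), G♯m (iii), A (IV), B (V), C♯m (vi), D♯dim (vii°).
B minor (natural minor) shares 2: F♯m, A.
F major shares 0: none.
B major shares 4: E, G♯m, B, C♯m.
The most common triads (4) are shared with B major.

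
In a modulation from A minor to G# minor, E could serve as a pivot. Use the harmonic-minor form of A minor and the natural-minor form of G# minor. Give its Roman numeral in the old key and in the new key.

V in A minor; VI in G# minor

The scale of A minor (harmonic minor) is A B C D E F G#; E is degree 5, and the triad built there (E-G#-B) is major, so it is V.
The scale of G# minor (natural minor) is G# A# B C# D# E F#; E is degree 6, and the triad built there (E-G#-B) is major, so it is VI.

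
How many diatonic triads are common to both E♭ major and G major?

0

Diatonic triads of E♭ major: E♭ (I), Fm (ii), Gm (iii), A♭ (IV), B♭ (V), Cm (vi), Ddim (vii°).
Diatonic triads of G major: G (I), Am (ii), Bm (iii), C (IV), D (V), Em (vi), F♯dim (vii°).
No triad has the same root and quality in both keys.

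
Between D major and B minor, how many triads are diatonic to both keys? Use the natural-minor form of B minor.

Diatonic triads of D major: D major (I), E minor (ii), F♯ minor (iii), G major (IV), A major (V), B minor (vi), C♯ diminished (vii°).
Diatonic triads of B minor (natural minor): B minor (i), C♯ diminished (ii°), D major (III), E minor (iv), F♯ minor (v), G major (VI), A major (VII).
Matching root and quality in both lists: D major, E minor, F♯ minor, G major, A major, B minor, C♯ diminished.
That gives 7 common triads.

7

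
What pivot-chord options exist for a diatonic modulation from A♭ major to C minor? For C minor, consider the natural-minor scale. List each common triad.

A♭, Cm, E♭, Fm

Triads in A♭ major: A♭ (I), B♭m (ii), Cm (iii), D♭ (IV), E♭ (V), Fm (vi), Gdim (vii°).
Triads in C minor (natural minor): Cm (i), Ddim (ii°), E♭ (III), Fm (iv), Gm (v), A♭ (VI), B♭ (VII).
Shared triads with their functions: A♭ (I in A♭ major, VI in C minor); Cm (iii in A♭ major, i in C minor); E♭ (V in A♭ major, III in C minor); Fm (vi in A♭ major, iv in C minor).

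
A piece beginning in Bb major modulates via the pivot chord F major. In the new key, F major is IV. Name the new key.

C major

The numeral IV denotes a major triad on scale degree 4. With F on degree 4, the tonic of the new key is C.
Degree 4 carries a major triad in major keys, so the destination is C major.
Check: the diatonic triads of C major are C (I), Dm (ii), Em (iii), F (IV), G (V), Am (vi), Bdim (vii°) — F major is indeed IV.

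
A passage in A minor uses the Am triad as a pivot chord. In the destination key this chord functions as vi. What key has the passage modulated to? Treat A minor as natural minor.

C major

The numeral vi denotes a minor triad on scale degree 6. With A on degree 6, the tonic of the new key is C.
Degree 6 carries a minor triad in major keys, so the destination is C major.
Check: the diatonic triads of C major are C (I), Dm (ii), Em (iii), F (IV), G (V), Am (vi), Bdim (vii°) — Am is indeed vi.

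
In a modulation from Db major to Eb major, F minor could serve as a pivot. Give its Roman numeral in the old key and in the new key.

iii in Db major; ii in Eb major

The scale of Db major is Db Eb F Gb Ab Bb C; F is degree 3, and the triad built there (F-Ab-C) is minor, so it is iii.
The scale of Eb major is Eb F G Ab Bb C D; F is degree 2, and the triad built there (F-Ab-C) is minor, so it is ii.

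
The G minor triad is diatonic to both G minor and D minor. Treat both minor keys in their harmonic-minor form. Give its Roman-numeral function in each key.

i in G minor; iv in D minor

The scale of G minor (harmonic minor) is G A B♭ C D E♭ F♯; G is degree 1, and the triad built there (G-B♭-D) is minor, so it is i.
The scale of D minor (harmonic minor) is D E F G A B♭ C♯; G is degree 4, and the triad built there (G-B♭-D) is minor, so it is iv.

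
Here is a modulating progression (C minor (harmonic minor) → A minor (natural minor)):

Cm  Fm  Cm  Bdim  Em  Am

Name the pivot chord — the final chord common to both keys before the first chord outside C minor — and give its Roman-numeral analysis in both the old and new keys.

Chords diatonic to C minor: Cm, Ddim, Ebaug, Fm, G, Ab, Bdim.
Reading the progression, the first chord not in that set is Em, so the modulation leaves C minor there.
The chord immediately before Em is Bdim, which is diatonic to both keys: vii° in C minor and ii° in A minor.

Bdim — vii° in C minor, ii° in A minor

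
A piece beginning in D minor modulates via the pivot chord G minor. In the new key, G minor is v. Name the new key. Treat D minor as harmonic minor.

C minor

The numeral v denotes a minor triad on scale degree 5. With G on degree 5, the tonic of the new key is C.
Degree 5 carries a minor triad in natural-minor keys, so the destination is C minor.
Check: the diatonic triads of C minor (natural minor) are Cm (i), Ddim (ii°), Eb (III), Fm (iv), Gm (v), Ab (VI), Bb (VII) — G minor is indeed v.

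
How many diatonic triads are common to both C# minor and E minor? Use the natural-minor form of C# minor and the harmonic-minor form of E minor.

Diatonic triads of C# minor (natural minor): C#m (i), D#dim (ii°), E (III), F#m (iv), G#m (v), A (VI), B (VII).
Diatonic triads of E minor (harmonic minor): Em (i), F#dim (ii°), Gaug (III+), Am (iv), B (V), C (VI), D#dim (vii°).
Matching root and quality in both lists: D#dim, B.
That gives 2 common triads.

2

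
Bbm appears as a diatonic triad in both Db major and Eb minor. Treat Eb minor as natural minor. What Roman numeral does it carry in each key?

vi in Db major; v in Eb minor

The scale of Db major is Db Eb F Gb Ab Bb C; Bb is degree 6, and the triad built there (Bb-Db-F) is minor, so it is vi.
The scale of Eb minor (natural minor) is Eb F Gb Ab Bb Cb Db; Bb is degree 5, and the triad built there (Bb-Db-F) is minor, so it is v.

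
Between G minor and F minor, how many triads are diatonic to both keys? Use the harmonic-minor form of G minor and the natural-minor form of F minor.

Diatonic triads of G minor (harmonic minor): G minor (i), A diminished (ii°), Bb augmented (III+), C minor (iv), D major (V), Eb major (VI), F# diminished (vii°).
Diatonic triads of F minor (natural minor): F minor (i), G diminished (ii°), Ab major (III), Bb minor (iv), C minor (v), Db major (VI), Eb major (VII).
Matching root and quality in both lists: C minor, Eb major.
That gives 2 common triads.

2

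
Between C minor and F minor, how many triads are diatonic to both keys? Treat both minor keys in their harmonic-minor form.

1

Diatonic triads of C minor (harmonic minor): Cm (i), Ddim (ii°), Ebaug (III+), Fm (iv), G (V), Ab (VI), Bdim (vii°).
Diatonic triads of F minor (harmonic minor): Fm (i), Gdim (ii°), Abaug (III+), Bbm (iv), C (V), Db (VI), Edim (vii°).
Matching root and quality in both lists: Fm.
That gives 1 common triad.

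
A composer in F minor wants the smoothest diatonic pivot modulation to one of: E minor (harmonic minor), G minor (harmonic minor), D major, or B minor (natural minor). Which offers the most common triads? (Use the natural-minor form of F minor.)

G minor

Triads of F minor (natural minor): Fm (i), Gdim (ii°), A♭ (III), B♭m (iv), Cm (v), D♭ (VI), E♭ (VII).
E minor (harmonic minor) shares 0: none.
G minor (harmonic minor) shares 2: Cm, E♭.
D major shares 0: none.
B minor (natural minor) shares 0: none.
The most common triads (2) are shared with G minor.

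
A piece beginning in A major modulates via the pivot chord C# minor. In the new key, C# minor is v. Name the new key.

The numeral v denotes a minor triad on scale degree 5. With C# on degree 5, the tonic of the new key is F#.
Degree 5 carries a minor triad in natural-minor keys, so the destination is F# minor.
Check: the diatonic triads of F# minor (natural minor) are F#m (i), G#dim (ii°), A (III), Bm (iv), C#m (v), D (VI), E (VII) — C# minor is indeed v.

F# minor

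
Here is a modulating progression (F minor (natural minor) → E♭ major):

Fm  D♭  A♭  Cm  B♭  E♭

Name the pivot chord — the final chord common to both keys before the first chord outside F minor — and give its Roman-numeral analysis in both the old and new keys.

Chords diatonic to F minor: Fm, Gdim, A♭, B♭m, Cm, D♭, E♭.
Reading the progression, the first chord not in that set is B♭, so the modulation leaves F minor there.
The chord immediately before B♭ is Cm, which is diatonic to both keys: v in F minor and vi in E♭ major.

Cm — v in F minor, vi in E♭ major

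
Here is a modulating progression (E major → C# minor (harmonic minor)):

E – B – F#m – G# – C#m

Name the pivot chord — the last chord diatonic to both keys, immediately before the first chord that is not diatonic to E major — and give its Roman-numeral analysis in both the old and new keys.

Chords diatonic to E major: E, F#m, G#m, A, B, C#m, D#dim.
Reading the progression, the first chord not in that set is G#, so the modulation leaves E major there.
The chord immediately before G# is F#m, which is diatonic to both keys: ii in E major and iv in C# minor.

F#m — ii in E major, iv in C# minor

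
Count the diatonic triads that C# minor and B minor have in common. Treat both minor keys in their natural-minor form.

Diatonic triads of C# minor (natural minor): C# minor (i), D# diminished (ii°), E major (III), F# minor (iv), G# minor (v), A major (VI), B major (VII).
Diatonic triads of B minor (natural minor): B minor (i), C# diminished (ii°), D major (III), E minor (iv), F# minor (v), G major (VI), A major (VII).
Matching root and quality in both lists: F# minor, A major.
That gives 2 common triads.

2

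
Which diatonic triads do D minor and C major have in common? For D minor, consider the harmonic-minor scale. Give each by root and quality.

Dm

Triads in D minor (harmonic minor): Dm (i), Edim (ii°), Faug (III+), Gm (iv), A (V), Bb (VI), C#dim (vii°).
Triads in C major: C (I), Dm (ii), Em (iii), F (IV), G (V), Am (vi), Bdim (vii°).
Shared triads with their functions: Dm (i in D minor, ii in C major).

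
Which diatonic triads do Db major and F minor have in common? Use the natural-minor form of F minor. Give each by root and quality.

Triads in Db major: Db major (I), Eb minor (ii), F minor (iii), Gb major (IV), Ab major (V), Bb minor (vi), C diminished (vii°).
Triads in F minor (natural minor): F minor (i), G diminished (ii°), Ab major (III), Bb minor (iv), C minor (v), Db major (VI), Eb major (VII).
Shared triads with their functions: Db major (I in Db major, VI in F minor); F minor (iii in Db major, i in F minor); Ab major (V in Db major, III in F minor); Bb minor (vi in Db major, iv in F minor).

Db, Fm, Ab, Bbm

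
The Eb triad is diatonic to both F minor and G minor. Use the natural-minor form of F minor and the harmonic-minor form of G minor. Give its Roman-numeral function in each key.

VII in F minor; VI in G minor

The scale of F minor (natural minor) is F G Ab Bb C Db Eb; Eb is degree 7, and the triad built there (Eb-G-Bb) is major, so it is VII.
The scale of G minor (harmonic minor) is G A Bb C D Eb F#; Eb is degree 6, and the triad built there (Eb-G-Bb) is major, so it is VI.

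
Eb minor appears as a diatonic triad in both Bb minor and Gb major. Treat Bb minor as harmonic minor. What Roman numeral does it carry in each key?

iv in Bb minor; vi in Gb major

The scale of Bb minor (harmonic minor) is Bb C Db Eb F Gb A; Eb is degree 4, and the triad built there (Eb-Gb-Bb) is minor, so it is iv.
The scale of Gb major is Gb Ab Bb Cb Db Eb F; Eb is degree 6, and the triad built there (Eb-Gb-Bb) is minor, so it is vi.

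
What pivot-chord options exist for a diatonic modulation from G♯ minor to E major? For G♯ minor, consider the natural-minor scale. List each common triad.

Triads in G♯ minor (natural minor): G♯m (i), A♯dim (ii°), B (III), C♯m (iv), D♯m (v), E (VI), F♯ (VII).
Triads in E major: E (I), F♯m (ii), G♯m (iii), A (IV), B (V), C♯m (vi), D♯dim (vii°).
Shared triads with their functions: G♯m (i in G♯ minor, iii in E major); B (III in G♯ minor, V in E major); C♯m (iv in G♯ minor, vi in E major); E (VI in G♯ minor, I in E major).

G♯m, B, C♯m, E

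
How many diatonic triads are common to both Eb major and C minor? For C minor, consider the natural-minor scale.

7

Diatonic triads of Eb major: Eb major (I), F minor (ii), G minor (iii), Ab major (IV), Bb major (V), C minor (vi), D diminished (vii°).
Diatonic triads of C minor (natural minor): C minor (i), D diminished (ii°), Eb major (III), F minor (iv), G minor (v), Ab major (VI), Bb major (VII).
Matching root and quality in both lists: Eb major, F minor, G minor, Ab major, Bb major, C minor, D diminished.
That gives 7 common triads.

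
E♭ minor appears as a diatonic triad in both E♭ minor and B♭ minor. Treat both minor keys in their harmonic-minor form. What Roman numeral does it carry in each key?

The scale of E♭ minor (harmonic minor) is E♭ F G♭ A♭ B♭ C♭ D; E♭ is degree 1, and the triad built there (E♭-G♭-B♭) is minor, so it is i.
The scale of B♭ minor (harmonic minor) is B♭ C D♭ E♭ F G♭ A; E♭ is degree 4, and the triad built there (E♭-G♭-B♭) is minor, so it is iv.

i in E♭ minor; iv in B♭ minor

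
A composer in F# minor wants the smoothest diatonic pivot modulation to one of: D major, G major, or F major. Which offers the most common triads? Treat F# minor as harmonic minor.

D major

Triads of F# minor (harmonic minor): F# minor (i), G# diminished (ii°), A augmented (III+), B minor (iv), C# major (V), D major (VI), E# diminished (vii°).
D major shares 3: F#m, Bm, D.
G major shares 2: Bm, D.
F major shares 0: none.
The most common triads (3) are shared with D major.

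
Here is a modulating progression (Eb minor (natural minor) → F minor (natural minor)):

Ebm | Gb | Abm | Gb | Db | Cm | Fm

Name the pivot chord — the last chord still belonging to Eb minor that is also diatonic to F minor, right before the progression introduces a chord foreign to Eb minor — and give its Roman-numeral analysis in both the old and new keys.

Db — VII in Eb minor, VI in F minor

Chords diatonic to Eb minor: Ebm, Fdim, Gb, Abm, Bbm, Cb, Db.
Reading the progression, the first chord not in that set is Cm, so the modulation leaves Eb minor there.
The chord immediately before Cm is Db, which is diatonic to both keys: VII in Eb minor and VI in F minor.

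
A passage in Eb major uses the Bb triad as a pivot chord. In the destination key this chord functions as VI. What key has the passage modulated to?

D minor

The numeral VI denotes a major triad on scale degree 6. With Bb on degree 6, the tonic of the new key is D.
Degree 6 carries a major triad in minor keys, so the destination is D minor.
Check: the diatonic triads of D minor (natural minor) are Dm (i), Edim (ii°), F (III), Gm (iv), Am (v), Bb (VI), C (VII) — Bb is indeed VI.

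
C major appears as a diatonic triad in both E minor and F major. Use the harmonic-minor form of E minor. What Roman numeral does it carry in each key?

VI in E minor; V in F major

The scale of E minor (harmonic minor) is E F♯ G A B C D♯; C is degree 6, and the triad built there (C-E-G) is major, so it is VI.
The scale of F major is F G A B♭ C D E; C is degree 5, and the triad built there (C-E-G) is major, so it is V.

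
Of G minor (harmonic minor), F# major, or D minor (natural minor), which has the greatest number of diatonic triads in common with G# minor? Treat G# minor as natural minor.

Triads of G# minor (natural minor): G#m (i), A#dim (ii°), B (III), C#m (iv), D#m (v), E (VI), F# (VII).
G minor (harmonic minor) shares 0: none.
F# major shares 4: G#m, B, D#m, F#.
D minor (natural minor) shares 0: none.
The most common triads (4) are shared with F# major.

F# major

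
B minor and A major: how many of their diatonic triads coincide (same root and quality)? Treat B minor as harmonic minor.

Diatonic triads of B minor (harmonic minor): Bm (i), C#dim (ii°), Daug (III+), Em (iv), F# (V), G (VI), A#dim (vii°).
Diatonic triads of A major: A (I), Bm (ii), C#m (iii), D (IV), E (V), F#m (vi), G#dim (vii°).
Matching root and quality in both lists: Bm.
That gives 1 common triad.

1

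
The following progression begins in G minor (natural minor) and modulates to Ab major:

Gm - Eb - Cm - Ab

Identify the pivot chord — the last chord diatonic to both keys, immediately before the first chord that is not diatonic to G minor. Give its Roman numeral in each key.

Chords diatonic to G minor: Gm, Adim, Bb, Cm, Dm, Eb, F.
Reading the progression, the first chord not in that set is Ab, so the modulation leaves G minor there.
The chord immediately before Ab is Cm, which is diatonic to both keys: iv in G minor and iii in Ab major.

Cm — iv in G minor, iii in Ab major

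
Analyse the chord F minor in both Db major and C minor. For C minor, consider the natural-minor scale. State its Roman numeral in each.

iii in Db major; iv in C minor

The scale of Db major is Db Eb F Gb Ab Bb C; F is degree 3, and the triad built there (F-Ab-C) is minor, so it is iii.
The scale of C minor (natural minor) is C D Eb F G Ab Bb; F is degree 4, and the triad built there (F-Ab-C) is minor, so it is iv.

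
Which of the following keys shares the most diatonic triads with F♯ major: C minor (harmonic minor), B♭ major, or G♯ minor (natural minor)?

G♯ minor

Triads of F♯ major: F♯ major (I), G♯ minor (ii), A♯ minor (iii), B major (IV), C♯ major (V), D♯ minor (vi), E♯ diminished (vii°).
C minor (harmonic minor) shares 0: none.
B♭ major shares 0: none.
G♯ minor (natural minor) shares 4: F♯, G♯m, B, D♯m.
The most common triads (4) are shared with G♯ minor.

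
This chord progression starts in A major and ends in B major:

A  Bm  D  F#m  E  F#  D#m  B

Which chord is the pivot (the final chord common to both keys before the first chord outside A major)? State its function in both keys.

Chords diatonic to A major: A, Bm, C#m, D, E, F#m, G#dim.
Reading the progression, the first chord not in that set is F#, so the modulation leaves A major there.
The chord immediately before F# is E, which is diatonic to both keys: V in A major and IV in B major.

E — V in A major, IV in B major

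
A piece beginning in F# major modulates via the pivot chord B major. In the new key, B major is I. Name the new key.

The numeral I denotes a major triad on scale degree 1. With B on degree 1, the tonic of the new key is B.
Degree 1 carries a major triad in major keys, so the destination is B major.
Check: the diatonic triads of B major are B (I), C#m (ii), D#m (iii), E (IV), F# (V), G#m (vi), A#dim (vii°) — B major is indeed I.

B major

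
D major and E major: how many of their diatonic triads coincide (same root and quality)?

Diatonic triads of D major: D major (I), E minor (ii), F# minor (iii), G major (IV), A major (V), B minor (vi), C# diminished (vii°).
Diatonic triads of E major: E major (I), F# minor (ii), G# minor (iii), A major (IV), B major (V), C# minor (vi), D# diminished (vii°).
Matching root and quality in both lists: F# minor, A major.
That gives 2 common triads.

2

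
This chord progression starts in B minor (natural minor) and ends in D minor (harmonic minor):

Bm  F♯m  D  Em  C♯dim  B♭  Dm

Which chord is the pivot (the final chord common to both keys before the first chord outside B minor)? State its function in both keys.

C♯dim — ii° in B minor, vii° in D minor

Chords diatonic to B minor: Bm, C♯dim, D, Em, F♯m, G, A.
Reading the progression, the first chord not in that set is B♭, so the modulation leaves B minor there.
The chord immediately before B♭ is C♯dim, which is diatonic to both keys: ii° in B minor and vii° in D minor.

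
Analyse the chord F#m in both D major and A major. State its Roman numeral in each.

The scale of D major is D E F# G A B C#; F# is degree 3, and the triad built there (F#-A-C#) is minor, so it is iii.
The scale of A major is A B C# D E F# G#; F# is degree 6, and the triad built there (F#-A-C#) is minor, so it is vi.

iii in D major; vi in A major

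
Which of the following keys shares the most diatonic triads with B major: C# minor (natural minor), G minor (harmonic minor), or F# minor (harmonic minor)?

Triads of B major: B major (I), C# minor (ii), D# minor (iii), E major (IV), F# major (V), G# minor (vi), A# diminished (vii°).
C# minor (natural minor) shares 4: B, C#m, E, G#m.
G minor (harmonic minor) shares 0: none.
F# minor (harmonic minor) shares 0: none.
The most common triads (4) are shared with C# minor.

C# minor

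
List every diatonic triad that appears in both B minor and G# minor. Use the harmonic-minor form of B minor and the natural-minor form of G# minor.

Triads in B minor (harmonic minor): Bm (i), C#dim (ii°), Daug (III+), Em (iv), F# (V), G (VI), A#dim (vii°).
Triads in G# minor (natural minor): G#m (i), A#dim (ii°), B (III), C#m (iv), D#m (v), E (VI), F# (VII).
Shared triads with their functions: F# (V in B minor, VII in G# minor); A#dim (vii° in B minor, ii° in G# minor).

F#, A#dim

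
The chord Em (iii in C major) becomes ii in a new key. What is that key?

The numeral ii denotes a minor triad on scale degree 2. With E on degree 2, the tonic of the new key is D.
Degree 2 carries a minor triad in major keys, so the destination is D major.
Check: the diatonic triads of D major are D (I), Em (ii), F#m (iii), G (IV), A (V), Bm (vi), C#dim (vii°) — Em is indeed ii.

D major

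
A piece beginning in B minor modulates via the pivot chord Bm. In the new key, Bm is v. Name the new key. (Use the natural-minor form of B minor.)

E minor

The numeral v denotes a minor triad on scale degree 5. With B on degree 5, the tonic of the new key is E.
Degree 5 carries a minor triad in natural-minor keys, so the destination is E minor.
Check: the diatonic triads of E minor (natural minor) are Em (i), F#dim (ii°), G (III), Am (iv), Bm (v), C (VI), D (VII) — Bm is indeed v.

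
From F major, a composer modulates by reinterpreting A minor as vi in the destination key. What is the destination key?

C major

The numeral vi denotes a minor triad on scale degree 6. With A on degree 6, the tonic of the new key is C.
Degree 6 carries a minor triad in major keys, so the destination is C major.
Check: the diatonic triads of C major are C (I), Dm (ii), Em (iii), F (IV), G (V), Am (vi), Bdim (vii°) — A minor is indeed vi.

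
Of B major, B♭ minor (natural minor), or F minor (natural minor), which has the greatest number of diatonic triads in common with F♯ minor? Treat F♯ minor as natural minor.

B major

Triads of F♯ minor (natural minor): F♯m (i), G♯dim (ii°), A (III), Bm (iv), C♯m (v), D (VI), E (VII).
B major shares 2: C♯m, E.
B♭ minor (natural minor) shares 0: none.
F minor (natural minor) shares 0: none.
The most common triads (2) are shared with B major.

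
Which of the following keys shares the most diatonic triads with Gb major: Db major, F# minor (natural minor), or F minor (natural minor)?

Db major

Triads of Gb major: Gb major (I), Ab minor (ii), Bb minor (iii), Cb major (IV), Db major (V), Eb minor (vi), F diminished (vii°).
Db major shares 4: Gb, Bbm, Db, Ebm.
F# minor (natural minor) shares 0: none.
F minor (natural minor) shares 2: Bbm, Db.
The most common triads (4) are shared with Db major.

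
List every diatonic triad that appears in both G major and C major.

G, Am, C, Em

Triads in G major: G (I), Am (ii), Bm (iii), C (IV), D (V), Em (vi), F#dim (vii°).
Triads in C major: C (I), Dm (ii), Em (iii), F (IV), G (V), Am (vi), Bdim (vii°).
Shared triads with their functions: G (I in G major, V in C major); Am (ii in G major, vi in C major); C (IV in G major, I in C major); Em (vi in G major, iii in C major).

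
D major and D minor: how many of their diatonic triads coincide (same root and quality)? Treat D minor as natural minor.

0

Diatonic triads of D major: D (I), Em (ii), F#m (iii), G (IV), A (V), Bm (vi), C#dim (vii°).
Diatonic triads of D minor (natural minor): Dm (i), Edim (ii°), F (III), Gm (iv), Am (v), Bb (VI), C (VII).
No triad has the same root and quality in both keys.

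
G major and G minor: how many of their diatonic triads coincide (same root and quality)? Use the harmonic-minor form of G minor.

Diatonic triads of G major: G (I), Am (ii), Bm (iii), C (IV), D (V), Em (vi), F#dim (vii°).
Diatonic triads of G minor (harmonic minor): Gm (i), Adim (ii°), Bbaug (III+), Cm (iv), D (V), Eb (VI), F#dim (vii°).
Matching root and quality in both lists: D, F#dim.
That gives 2 common triads.

2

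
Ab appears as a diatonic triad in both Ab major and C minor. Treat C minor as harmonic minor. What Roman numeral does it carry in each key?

I in Ab major; VI in C minor

The scale of Ab major is Ab Bb C Db Eb F G; Ab is degree 1, and the triad built there (Ab-C-Eb) is major, so it is I.
The scale of C minor (harmonic minor) is C D Eb F G Ab B; Ab is degree 6, and the triad built there (Ab-C-Eb) is major, so it is VI.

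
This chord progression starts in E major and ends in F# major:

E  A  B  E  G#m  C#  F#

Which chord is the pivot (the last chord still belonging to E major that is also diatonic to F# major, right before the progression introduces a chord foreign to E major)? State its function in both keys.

Chords diatonic to E major: E, F#m, G#m, A, B, C#m, D#dim.
Reading the progression, the first chord not in that set is C#, so the modulation leaves E major there.
The chord immediately before C# is G#m, which is diatonic to both keys: iii in E major and ii in F# major.

G#m — iii in E major, ii in F# major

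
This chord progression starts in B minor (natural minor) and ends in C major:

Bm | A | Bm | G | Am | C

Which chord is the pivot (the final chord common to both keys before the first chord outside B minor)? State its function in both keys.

G — VI in B minor, V in C major

Chords diatonic to B minor: Bm, C♯dim, D, Em, F♯m, G, A.
Reading the progression, the first chord not in that set is Am, so the modulation leaves B minor there.
The chord immediately before Am is G, which is diatonic to both keys: VI in B minor and V in C major.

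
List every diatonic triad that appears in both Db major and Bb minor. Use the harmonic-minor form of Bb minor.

Triads in Db major: Db (I), Ebm (ii), Fm (iii), Gb (IV), Ab (V), Bbm (vi), Cdim (vii°).
Triads in Bb minor (harmonic minor): Bbm (i), Cdim (ii°), Dbaug (III+), Ebm (iv), F (V), Gb (VI), Adim (vii°).
Shared triads with their functions: Ebm (ii in Db major, iv in Bb minor); Gb (IV in Db major, VI in Bb minor); Bbm (vi in Db major, i in Bb minor); Cdim (vii° in Db major, ii° in Bb minor).

Ebm, Gb, Bbm, Cdim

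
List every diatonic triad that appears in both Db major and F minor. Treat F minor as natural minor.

Db, Fm, Ab, Bbm

Triads in Db major: Db (I), Ebm (ii), Fm (iii), Gb (IV), Ab (V), Bbm (vi), Cdim (vii°).
Triads in F minor (natural minor): Fm (i), Gdim (ii°), Ab (III), Bbm (iv), Cm (v), Db (VI), Eb (VII).
Shared triads with their functions: Db (I in Db major, VI in F minor); Fm (iii in Db major, i in F minor); Ab (V in Db major, III in F minor); Bbm (vi in Db major, iv in F minor).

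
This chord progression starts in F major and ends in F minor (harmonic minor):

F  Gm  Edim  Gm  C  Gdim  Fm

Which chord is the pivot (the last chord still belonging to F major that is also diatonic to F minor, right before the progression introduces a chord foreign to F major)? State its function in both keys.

C — V in F major, V in F minor

Chords diatonic to F major: F, Gm, Am, Bb, C, Dm, Edim.
Reading the progression, the first chord not in that set is Gdim, so the modulation leaves F major there.
The chord immediately before Gdim is C, which is diatonic to both keys: V in F major and V in F minor.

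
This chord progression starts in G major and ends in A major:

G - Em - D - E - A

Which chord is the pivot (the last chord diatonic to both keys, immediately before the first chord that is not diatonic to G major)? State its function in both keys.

D — V in G major, IV in A major

Chords diatonic to G major: G, Am, Bm, C, D, Em, F♯dim.
Reading the progression, the first chord not in that set is E, so the modulation leaves G major there.
The chord immediately before E is D, which is diatonic to both keys: V in G major and IV in A major.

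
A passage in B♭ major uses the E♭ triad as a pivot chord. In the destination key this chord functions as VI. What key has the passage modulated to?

The numeral VI denotes a major triad on scale degree 6. With E♭ on degree 6, the tonic of the new key is G.
Degree 6 carries a major triad in minor keys, so the destination is G minor.
Check: the diatonic triads of G minor (natural minor) are Gm (i), Adim (ii°), B♭ (III), Cm (iv), Dm (v), E♭ (VI), F (VII) — E♭ is indeed VI.

G minor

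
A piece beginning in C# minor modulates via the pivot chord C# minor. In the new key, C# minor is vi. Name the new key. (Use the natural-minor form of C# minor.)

E major

The numeral vi denotes a minor triad on scale degree 6. With C# on degree 6, the tonic of the new key is E.
Degree 6 carries a minor triad in major keys, so the destination is E major.
Check: the diatonic triads of E major are E (I), F#m (ii), G#m (iii), A (IV), B (V), C#m (vi), D#dim (vii°) — C# minor is indeed vi.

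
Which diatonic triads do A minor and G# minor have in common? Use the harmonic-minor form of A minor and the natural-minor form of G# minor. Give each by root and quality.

E

Triads in A minor (harmonic minor): A minor (i), B diminished (ii°), C augmented (III+), D minor (iv), E major (V), F major (VI), G# diminished (vii°).
Triads in G# minor (natural minor): G# minor (i), A# diminished (ii°), B major (III), C# minor (iv), D# minor (v), E major (VI), F# major (VII).
Shared triads with their functions: E major (V in A minor, VI in G# minor).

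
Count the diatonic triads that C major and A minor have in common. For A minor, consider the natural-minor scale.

7

Diatonic triads of C major: C (I), Dm (ii), Em (iii), F (IV), G (V), Am (vi), Bdim (vii°).
Diatonic triads of A minor (natural minor): Am (i), Bdim (ii°), C (III), Dm (iv), Em (v), F (VI), G (VII).
Matching root and quality in both lists: C, Dm, Em, F, G, Am, Bdim.
That gives 7 common triads.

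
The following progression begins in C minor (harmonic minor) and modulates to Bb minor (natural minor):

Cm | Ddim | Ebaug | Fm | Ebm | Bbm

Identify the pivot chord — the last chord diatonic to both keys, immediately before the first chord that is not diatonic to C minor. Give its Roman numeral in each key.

Chords diatonic to C minor: Cm, Ddim, Ebaug, Fm, G, Ab, Bdim.
Reading the progression, the first chord not in that set is Ebm, so the modulation leaves C minor there.
The chord immediately before Ebm is Fm, which is diatonic to both keys: iv in C minor and v in Bb minor.

Fm — iv in C minor, v in Bb minor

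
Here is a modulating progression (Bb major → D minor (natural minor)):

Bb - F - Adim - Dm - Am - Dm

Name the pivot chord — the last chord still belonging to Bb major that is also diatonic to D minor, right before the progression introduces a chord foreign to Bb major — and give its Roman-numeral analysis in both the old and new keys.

Dm — iii in Bb major, i in D minor

Chords diatonic to Bb major: Bb, Cm, Dm, Eb, F, Gm, Adim.
Reading the progression, the first chord not in that set is Am, so the modulation leaves Bb major there.
The chord immediately before Am is Dm, which is diatonic to both keys: iii in Bb major and i in D minor.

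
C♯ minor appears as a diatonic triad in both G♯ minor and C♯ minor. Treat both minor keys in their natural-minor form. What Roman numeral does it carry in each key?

iv in G♯ minor; i in C♯ minor

The scale of G♯ minor (natural minor) is G♯ A♯ B C♯ D♯ E F♯; C♯ is degree 4, and the triad built there (C♯-E-G♯) is minor, so it is iv.
The scale of C♯ minor (natural minor) is C♯ D♯ E F♯ G♯ A B; C♯ is degree 1, and the triad built there (C♯-E-G♯) is minor, so it is i.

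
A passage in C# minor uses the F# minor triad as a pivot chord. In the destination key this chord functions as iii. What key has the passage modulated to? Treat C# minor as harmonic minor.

D major

The numeral iii denotes a minor triad on scale degree 3. With F# on degree 3, the tonic of the new key is D.
Degree 3 carries a minor triad in major keys, so the destination is D major.
Check: the diatonic triads of D major are D (I), Em (ii), F#m (iii), G (IV), A (V), Bm (vi), C#dim (vii°) — F# minor is indeed iii.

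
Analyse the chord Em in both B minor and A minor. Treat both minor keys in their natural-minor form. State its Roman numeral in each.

iv in B minor; v in A minor

The scale of B minor (natural minor) is B C# D E F# G A; E is degree 4, and the triad built there (E-G-B) is minor, so it is iv.
The scale of A minor (natural minor) is A B C D E F G; E is degree 5, and the triad built there (E-G-B) is minor, so it is v.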